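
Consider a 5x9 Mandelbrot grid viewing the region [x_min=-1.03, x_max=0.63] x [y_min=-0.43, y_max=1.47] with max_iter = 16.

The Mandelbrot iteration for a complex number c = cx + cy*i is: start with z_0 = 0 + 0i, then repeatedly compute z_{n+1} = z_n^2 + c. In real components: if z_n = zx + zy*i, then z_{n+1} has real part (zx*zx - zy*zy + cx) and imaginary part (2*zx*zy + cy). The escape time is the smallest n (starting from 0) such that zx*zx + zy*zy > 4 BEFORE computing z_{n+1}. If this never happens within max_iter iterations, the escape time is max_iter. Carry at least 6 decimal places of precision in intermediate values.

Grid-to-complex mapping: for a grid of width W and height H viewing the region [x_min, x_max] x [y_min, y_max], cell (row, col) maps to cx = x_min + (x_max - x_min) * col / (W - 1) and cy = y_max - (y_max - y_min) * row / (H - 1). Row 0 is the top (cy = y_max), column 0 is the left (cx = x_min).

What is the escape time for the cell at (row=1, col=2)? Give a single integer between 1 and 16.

z_0 = 0 + 0i, c = -0.2000 + 1.2325i
Iter 1: z = -0.2000 + 1.2325i, |z|^2 = 1.5591
Iter 2: z = -1.6791 + 0.7395i, |z|^2 = 3.3661
Iter 3: z = 2.0724 + -1.2508i, |z|^2 = 5.8593
Escaped at iteration 3

Answer: 3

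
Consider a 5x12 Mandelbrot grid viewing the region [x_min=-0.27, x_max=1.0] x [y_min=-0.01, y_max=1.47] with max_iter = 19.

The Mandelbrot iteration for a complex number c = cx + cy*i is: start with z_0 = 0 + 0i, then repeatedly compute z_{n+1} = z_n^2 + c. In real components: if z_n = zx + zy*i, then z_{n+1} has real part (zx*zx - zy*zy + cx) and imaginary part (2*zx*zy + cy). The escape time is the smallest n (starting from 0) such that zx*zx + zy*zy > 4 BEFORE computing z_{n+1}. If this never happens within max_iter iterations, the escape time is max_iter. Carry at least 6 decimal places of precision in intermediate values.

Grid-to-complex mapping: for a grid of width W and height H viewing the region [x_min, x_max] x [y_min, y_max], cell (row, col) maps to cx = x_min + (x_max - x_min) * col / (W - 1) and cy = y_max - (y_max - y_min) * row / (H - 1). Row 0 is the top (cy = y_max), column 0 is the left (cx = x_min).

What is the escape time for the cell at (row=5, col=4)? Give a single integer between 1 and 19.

Answer: 2

Derivation:
z_0 = 0 + 0i, c = 1.0000 + 0.7973i
Iter 1: z = 1.0000 + 0.7973i, |z|^2 = 1.6356
Iter 2: z = 1.3644 + 2.3918i, |z|^2 = 7.5823
Escaped at iteration 2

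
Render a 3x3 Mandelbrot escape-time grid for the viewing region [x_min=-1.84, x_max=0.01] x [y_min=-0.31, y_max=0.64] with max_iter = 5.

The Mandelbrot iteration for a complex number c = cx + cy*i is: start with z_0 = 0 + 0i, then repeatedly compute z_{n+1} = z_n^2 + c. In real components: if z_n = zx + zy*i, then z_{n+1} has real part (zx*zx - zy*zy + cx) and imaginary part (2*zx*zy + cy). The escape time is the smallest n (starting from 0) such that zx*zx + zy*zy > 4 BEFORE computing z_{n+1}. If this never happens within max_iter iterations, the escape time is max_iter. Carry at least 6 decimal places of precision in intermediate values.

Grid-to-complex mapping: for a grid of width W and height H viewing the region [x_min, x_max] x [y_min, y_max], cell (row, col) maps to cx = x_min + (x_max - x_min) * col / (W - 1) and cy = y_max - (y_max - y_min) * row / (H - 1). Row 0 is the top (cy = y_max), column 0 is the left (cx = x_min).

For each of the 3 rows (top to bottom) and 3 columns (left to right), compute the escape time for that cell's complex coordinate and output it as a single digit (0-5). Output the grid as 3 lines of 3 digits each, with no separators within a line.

(row=0, col=0): c = -1.8400 + 0.6400i → escape time 2
(row=0, col=1): c = -0.9150 + 0.6400i → escape time 4
(row=0, col=2): c = 0.0100 + 0.6400i → escape time 5
(row=1, col=0): c = -1.8400 + 0.1650i → escape time 4
(row=1, col=1): c = -0.9150 + 0.1650i → escape time 5
(row=1, col=2): c = 0.0100 + 0.1650i → escape time 5
(row=2, col=0): c = -1.8400 + -0.3100i → escape time 3
(row=2, col=1): c = -0.9150 + -0.3100i → escape time 5
(row=2, col=2): c = 0.0100 + -0.3100i → escape time 5

Answer: 245
455
355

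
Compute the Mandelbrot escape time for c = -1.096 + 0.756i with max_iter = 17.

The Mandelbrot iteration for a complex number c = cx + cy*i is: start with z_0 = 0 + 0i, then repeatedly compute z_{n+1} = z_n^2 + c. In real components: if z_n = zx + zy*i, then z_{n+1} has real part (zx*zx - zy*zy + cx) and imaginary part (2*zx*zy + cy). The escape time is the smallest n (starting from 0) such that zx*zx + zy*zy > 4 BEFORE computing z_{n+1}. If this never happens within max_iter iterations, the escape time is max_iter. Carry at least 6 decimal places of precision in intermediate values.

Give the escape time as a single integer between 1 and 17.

z_0 = 0 + 0i, c = -1.0960 + 0.7560i
Iter 1: z = -1.0960 + 0.7560i, |z|^2 = 1.7728
Iter 2: z = -0.4663 + -0.9012i, |z|^2 = 1.0295
Iter 3: z = -1.6906 + 1.5965i, |z|^2 = 5.4069
Escaped at iteration 3

Answer: 3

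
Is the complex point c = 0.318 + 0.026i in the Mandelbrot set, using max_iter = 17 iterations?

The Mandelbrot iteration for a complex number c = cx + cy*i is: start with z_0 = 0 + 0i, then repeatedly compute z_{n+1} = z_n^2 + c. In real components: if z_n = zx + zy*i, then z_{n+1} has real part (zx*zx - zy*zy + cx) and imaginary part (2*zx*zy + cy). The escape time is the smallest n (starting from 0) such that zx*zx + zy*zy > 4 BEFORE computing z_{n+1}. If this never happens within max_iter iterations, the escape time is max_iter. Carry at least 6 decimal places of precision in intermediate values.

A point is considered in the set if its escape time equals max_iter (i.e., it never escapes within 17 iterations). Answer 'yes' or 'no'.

z_0 = 0 + 0i, c = 0.3180 + 0.0260i
Iter 1: z = 0.3180 + 0.0260i, |z|^2 = 0.1018
Iter 2: z = 0.4184 + 0.0425i, |z|^2 = 0.1769
Iter 3: z = 0.4913 + 0.0616i, |z|^2 = 0.2452
Iter 4: z = 0.5556 + 0.0865i, |z|^2 = 0.3161
Iter 5: z = 0.6192 + 0.1221i, |z|^2 = 0.3983
Iter 6: z = 0.6865 + 0.1773i, |z|^2 = 0.5026
Iter 7: z = 0.7578 + 0.2694i, |z|^2 = 0.6468
Iter 8: z = 0.8197 + 0.4342i, |z|^2 = 0.8605
Iter 9: z = 0.8014 + 0.7379i, |z|^2 = 1.1867
Iter 10: z = 0.4157 + 1.2087i, |z|^2 = 1.6337
Iter 11: z = -0.9700 + 1.0309i, |z|^2 = 2.0037
Iter 12: z = 0.1962 + -1.9740i, |z|^2 = 3.9353
Iter 13: z = -3.5403 + -0.7487i, |z|^2 = 13.0940
Escaped at iteration 13

Answer: no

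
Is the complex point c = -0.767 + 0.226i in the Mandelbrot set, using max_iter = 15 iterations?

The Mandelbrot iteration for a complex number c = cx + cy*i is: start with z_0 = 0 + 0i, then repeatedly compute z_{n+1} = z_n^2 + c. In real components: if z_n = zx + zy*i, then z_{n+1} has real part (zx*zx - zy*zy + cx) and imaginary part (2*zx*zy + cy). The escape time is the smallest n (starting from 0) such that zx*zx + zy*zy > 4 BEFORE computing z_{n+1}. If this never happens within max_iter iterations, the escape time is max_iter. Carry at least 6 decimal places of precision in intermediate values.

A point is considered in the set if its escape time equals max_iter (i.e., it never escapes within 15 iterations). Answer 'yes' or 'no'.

z_0 = 0 + 0i, c = -0.7670 + 0.2260i
Iter 1: z = -0.7670 + 0.2260i, |z|^2 = 0.6394
Iter 2: z = -0.2298 + -0.1207i, |z|^2 = 0.0674
Iter 3: z = -0.7288 + 0.2815i, |z|^2 = 0.6103
Iter 4: z = -0.3151 + -0.1842i, |z|^2 = 0.1332
Iter 5: z = -0.7016 + 0.3421i, |z|^2 = 0.6093
Iter 6: z = -0.3917 + -0.2541i, |z|^2 = 0.2180
Iter 7: z = -0.6781 + 0.4251i, |z|^2 = 0.6405
Iter 8: z = -0.4879 + -0.3505i, |z|^2 = 0.3609
Iter 9: z = -0.6518 + 0.5680i, |z|^2 = 0.7475
Iter 10: z = -0.6647 + -0.5144i, |z|^2 = 0.7065
Iter 11: z = -0.5898 + 0.9099i, |z|^2 = 1.1758
Iter 12: z = -1.2472 + -0.8473i, |z|^2 = 2.2734
Iter 13: z = 0.0705 + 2.3395i, |z|^2 = 5.4781
Escaped at iteration 13

Answer: no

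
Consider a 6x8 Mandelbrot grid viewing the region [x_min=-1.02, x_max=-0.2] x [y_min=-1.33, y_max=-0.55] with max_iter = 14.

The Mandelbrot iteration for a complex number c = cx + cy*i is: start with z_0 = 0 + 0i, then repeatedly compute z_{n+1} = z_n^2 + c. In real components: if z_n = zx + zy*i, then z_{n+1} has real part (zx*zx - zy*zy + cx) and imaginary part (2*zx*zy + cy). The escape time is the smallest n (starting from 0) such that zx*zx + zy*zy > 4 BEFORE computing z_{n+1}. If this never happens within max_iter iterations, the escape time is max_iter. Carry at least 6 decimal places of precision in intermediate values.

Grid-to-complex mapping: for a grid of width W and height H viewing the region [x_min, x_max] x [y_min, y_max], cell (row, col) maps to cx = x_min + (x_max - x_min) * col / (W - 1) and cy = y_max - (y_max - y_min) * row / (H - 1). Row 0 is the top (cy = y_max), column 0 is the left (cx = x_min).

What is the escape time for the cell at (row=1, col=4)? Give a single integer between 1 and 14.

z_0 = 0 + 0i, c = -0.3640 + -0.6614i
Iter 1: z = -0.3640 + -0.6614i, |z|^2 = 0.5700
Iter 2: z = -0.6690 + -0.1799i, |z|^2 = 0.4799
Iter 3: z = 0.0512 + -0.4207i, |z|^2 = 0.1796
Iter 4: z = -0.5384 + -0.7045i, |z|^2 = 0.7862
Iter 5: z = -0.5705 + 0.0971i, |z|^2 = 0.3349
Iter 6: z = -0.0480 + -0.7723i, |z|^2 = 0.5987
Iter 7: z = -0.9581 + -0.5873i, |z|^2 = 1.2628
Iter 8: z = 0.2090 + 0.4639i, |z|^2 = 0.2589
Iter 9: z = -0.5355 + -0.4675i, |z|^2 = 0.5053
Iter 10: z = -0.2958 + -0.1608i, |z|^2 = 0.1133
Iter 11: z = -0.3023 + -0.5663i, |z|^2 = 0.4121
Iter 12: z = -0.5933 + -0.3190i, |z|^2 = 0.4538
Iter 13: z = -0.1137 + -0.2829i, |z|^2 = 0.0930

Answer: 14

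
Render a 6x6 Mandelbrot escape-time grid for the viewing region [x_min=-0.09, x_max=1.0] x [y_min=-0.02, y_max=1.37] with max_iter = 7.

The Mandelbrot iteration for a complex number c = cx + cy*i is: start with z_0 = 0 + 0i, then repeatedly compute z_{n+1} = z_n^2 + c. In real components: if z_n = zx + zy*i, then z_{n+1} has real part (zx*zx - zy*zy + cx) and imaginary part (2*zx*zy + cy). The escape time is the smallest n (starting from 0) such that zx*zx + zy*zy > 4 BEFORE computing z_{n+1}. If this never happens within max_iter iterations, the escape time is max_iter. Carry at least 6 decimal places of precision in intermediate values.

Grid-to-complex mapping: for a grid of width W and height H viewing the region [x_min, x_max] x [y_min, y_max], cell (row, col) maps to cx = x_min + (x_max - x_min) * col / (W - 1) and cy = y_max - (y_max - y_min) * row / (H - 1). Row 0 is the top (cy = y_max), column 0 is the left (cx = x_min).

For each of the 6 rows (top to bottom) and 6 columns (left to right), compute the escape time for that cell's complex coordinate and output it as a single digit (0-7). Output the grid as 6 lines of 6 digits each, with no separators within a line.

Answer: 222222
543222
754322
777432
777432
777432

Derivation:
(row=0, col=0): c = -0.0900 + 1.3700i → escape time 2
(row=0, col=1): c = 0.1280 + 1.3700i → escape time 2
(row=0, col=2): c = 0.3460 + 1.3700i → escape time 2
(row=0, col=3): c = 0.5640 + 1.3700i → escape time 2
(row=0, col=4): c = 0.7820 + 1.3700i → escape time 2
(row=0, col=5): c = 1.0000 + 1.3700i → escape time 2
(row=1, col=0): c = -0.0900 + 1.0920i → escape time 5
(row=1, col=1): c = 0.1280 + 1.0920i → escape time 4
(row=1, col=2): c = 0.3460 + 1.0920i → escape time 3
(row=1, col=3): c = 0.5640 + 1.0920i → escape time 2
(row=1, col=4): c = 0.7820 + 1.0920i → escape time 2
(row=1, col=5): c = 1.0000 + 1.0920i → escape time 2
(row=2, col=0): c = -0.0900 + 0.8140i → escape time 7
(row=2, col=1): c = 0.1280 + 0.8140i → escape time 5
(row=2, col=2): c = 0.3460 + 0.8140i → escape time 4
(row=2, col=3): c = 0.5640 + 0.8140i → escape time 3
(row=2, col=4): c = 0.7820 + 0.8140i → escape time 2
(row=2, col=5): c = 1.0000 + 0.8140i → escape time 2
(row=3, col=0): c = -0.0900 + 0.5360i → escape time 7
(row=3, col=1): c = 0.1280 + 0.5360i → escape time 7
(row=3, col=2): c = 0.3460 + 0.5360i → escape time 7
(row=3, col=3): c = 0.5640 + 0.5360i → escape time 4
(row=3, col=4): c = 0.7820 + 0.5360i → escape time 3
(row=3, col=5): c = 1.0000 + 0.5360i → escape time 2
(row=4, col=0): c = -0.0900 + 0.2580i → escape time 7
(row=4, col=1): c = 0.1280 + 0.2580i → escape time 7
(row=4, col=2): c = 0.3460 + 0.2580i → escape time 7
(row=4, col=3): c = 0.5640 + 0.2580i → escape time 4
(row=4, col=4): c = 0.7820 + 0.2580i → escape time 3
(row=4, col=5): c = 1.0000 + 0.2580i → escape time 2
(row=5, col=0): c = -0.0900 + -0.0200i → escape time 7
(row=5, col=1): c = 0.1280 + -0.0200i → escape time 7
(row=5, col=2): c = 0.3460 + -0.0200i → escape time 7
(row=5, col=3): c = 0.5640 + -0.0200i → escape time 4
(row=5, col=4): c = 0.7820 + -0.0200i → escape time 3
(row=5, col=5): c = 1.0000 + -0.0200i → escape time 2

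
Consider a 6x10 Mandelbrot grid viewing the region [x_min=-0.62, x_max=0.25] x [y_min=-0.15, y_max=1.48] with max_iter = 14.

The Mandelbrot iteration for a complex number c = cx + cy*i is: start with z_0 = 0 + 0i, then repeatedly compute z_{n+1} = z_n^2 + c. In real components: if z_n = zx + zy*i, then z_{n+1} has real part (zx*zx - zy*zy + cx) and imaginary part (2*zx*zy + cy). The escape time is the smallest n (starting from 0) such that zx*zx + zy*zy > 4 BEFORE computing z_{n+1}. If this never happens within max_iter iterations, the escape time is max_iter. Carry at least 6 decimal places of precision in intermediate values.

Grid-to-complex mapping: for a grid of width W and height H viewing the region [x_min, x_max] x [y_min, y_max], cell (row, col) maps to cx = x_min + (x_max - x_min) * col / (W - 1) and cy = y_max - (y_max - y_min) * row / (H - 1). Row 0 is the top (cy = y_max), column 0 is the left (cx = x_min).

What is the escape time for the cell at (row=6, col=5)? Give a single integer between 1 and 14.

Answer: 14

Derivation:
z_0 = 0 + 0i, c = 0.2500 + 0.3933i
Iter 1: z = 0.2500 + 0.3933i, |z|^2 = 0.2172
Iter 2: z = 0.1578 + 0.5900i, |z|^2 = 0.3730
Iter 3: z = -0.0732 + 0.5795i, |z|^2 = 0.3412
Iter 4: z = -0.0805 + 0.3085i, |z|^2 = 0.1016
Iter 5: z = 0.1613 + 0.3437i, |z|^2 = 0.1441
Iter 6: z = 0.1579 + 0.5042i, |z|^2 = 0.2792
Iter 7: z = 0.0207 + 0.5526i, |z|^2 = 0.3058
Iter 8: z = -0.0549 + 0.4162i, |z|^2 = 0.1763
Iter 9: z = 0.0798 + 0.3476i, |z|^2 = 0.1272
Iter 10: z = 0.1355 + 0.4488i, |z|^2 = 0.2198
Iter 11: z = 0.0669 + 0.5150i, |z|^2 = 0.2697
Iter 12: z = -0.0107 + 0.4623i, |z|^2 = 0.2138
Iter 13: z = 0.0364 + 0.3834i, |z|^2 = 0.1483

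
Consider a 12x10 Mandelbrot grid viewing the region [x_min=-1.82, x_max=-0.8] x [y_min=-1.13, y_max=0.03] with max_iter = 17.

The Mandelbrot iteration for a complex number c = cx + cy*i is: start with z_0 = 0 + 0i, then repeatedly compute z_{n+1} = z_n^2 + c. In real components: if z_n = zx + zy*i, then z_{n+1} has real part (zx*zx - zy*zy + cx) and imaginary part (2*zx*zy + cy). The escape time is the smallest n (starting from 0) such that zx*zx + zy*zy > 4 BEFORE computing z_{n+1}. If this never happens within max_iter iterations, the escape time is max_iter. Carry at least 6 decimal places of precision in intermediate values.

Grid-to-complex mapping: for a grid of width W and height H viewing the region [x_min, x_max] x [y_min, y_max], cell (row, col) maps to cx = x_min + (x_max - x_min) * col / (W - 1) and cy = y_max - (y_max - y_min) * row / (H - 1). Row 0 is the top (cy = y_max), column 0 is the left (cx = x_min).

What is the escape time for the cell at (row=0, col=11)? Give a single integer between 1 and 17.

Answer: 17

Derivation:
z_0 = 0 + 0i, c = -0.8000 + 0.0300i
Iter 1: z = -0.8000 + 0.0300i, |z|^2 = 0.6409
Iter 2: z = -0.1609 + -0.0180i, |z|^2 = 0.0262
Iter 3: z = -0.7744 + 0.0358i, |z|^2 = 0.6010
Iter 4: z = -0.2015 + -0.0254i, |z|^2 = 0.0413
Iter 5: z = -0.7600 + 0.0403i, |z|^2 = 0.5793
Iter 6: z = -0.2240 + -0.0312i, |z|^2 = 0.0511
Iter 7: z = -0.7508 + 0.0440i, |z|^2 = 0.5656
Iter 8: z = -0.2382 + -0.0360i, |z|^2 = 0.0580
Iter 9: z = -0.7445 + 0.0472i, |z|^2 = 0.5566
Iter 10: z = -0.2479 + -0.0402i, |z|^2 = 0.0631
Iter 11: z = -0.7402 + 0.0499i, |z|^2 = 0.5504
Iter 12: z = -0.2546 + -0.0439i, |z|^2 = 0.0668
Iter 13: z = -0.7371 + 0.0524i, |z|^2 = 0.5461
Iter 14: z = -0.2594 + -0.0472i, |z|^2 = 0.0695
Iter 15: z = -0.7349 + 0.0545i, |z|^2 = 0.5431
Iter 16: z = -0.2629 + -0.0501i, |z|^2 = 0.0716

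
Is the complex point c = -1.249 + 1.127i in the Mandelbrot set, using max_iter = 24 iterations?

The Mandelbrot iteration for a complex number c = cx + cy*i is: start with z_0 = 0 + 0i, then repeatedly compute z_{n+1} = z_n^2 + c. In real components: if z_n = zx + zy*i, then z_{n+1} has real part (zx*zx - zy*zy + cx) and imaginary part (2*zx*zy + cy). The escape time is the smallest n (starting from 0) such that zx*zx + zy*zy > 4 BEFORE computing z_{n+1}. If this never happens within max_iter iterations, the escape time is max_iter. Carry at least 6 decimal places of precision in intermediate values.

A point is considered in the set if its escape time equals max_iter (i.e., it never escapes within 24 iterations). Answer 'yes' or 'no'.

z_0 = 0 + 0i, c = -1.2490 + 1.1270i
Iter 1: z = -1.2490 + 1.1270i, |z|^2 = 2.8301
Iter 2: z = -0.9591 + -1.6882i, |z|^2 = 3.7701
Iter 3: z = -3.1792 + 4.3655i, |z|^2 = 29.1651
Escaped at iteration 3

Answer: no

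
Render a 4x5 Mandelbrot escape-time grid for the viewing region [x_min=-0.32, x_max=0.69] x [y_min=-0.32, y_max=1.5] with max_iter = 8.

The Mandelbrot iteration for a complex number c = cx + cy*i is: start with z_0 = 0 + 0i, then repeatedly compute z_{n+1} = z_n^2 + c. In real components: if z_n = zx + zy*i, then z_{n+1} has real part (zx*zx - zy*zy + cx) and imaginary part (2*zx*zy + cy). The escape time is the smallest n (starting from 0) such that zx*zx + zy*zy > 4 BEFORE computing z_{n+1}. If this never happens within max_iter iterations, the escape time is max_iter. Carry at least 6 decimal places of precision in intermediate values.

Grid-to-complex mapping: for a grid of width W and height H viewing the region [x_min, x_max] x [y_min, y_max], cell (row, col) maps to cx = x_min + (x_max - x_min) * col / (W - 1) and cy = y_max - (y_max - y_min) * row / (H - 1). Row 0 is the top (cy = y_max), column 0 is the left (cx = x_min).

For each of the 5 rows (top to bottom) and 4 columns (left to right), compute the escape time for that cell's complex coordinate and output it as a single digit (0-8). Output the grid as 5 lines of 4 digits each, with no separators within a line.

(row=0, col=0): c = -0.3200 + 1.5000i → escape time 2
(row=0, col=1): c = 0.0167 + 1.5000i → escape time 2
(row=0, col=2): c = 0.3533 + 1.5000i → escape time 2
(row=0, col=3): c = 0.6900 + 1.5000i → escape time 2
(row=1, col=0): c = -0.3200 + 1.0450i → escape time 5
(row=1, col=1): c = 0.0167 + 1.0450i → escape time 5
(row=1, col=2): c = 0.3533 + 1.0450i → escape time 3
(row=1, col=3): c = 0.6900 + 1.0450i → escape time 2
(row=2, col=0): c = -0.3200 + 0.5900i → escape time 8
(row=2, col=1): c = 0.0167 + 0.5900i → escape time 8
(row=2, col=2): c = 0.3533 + 0.5900i → escape time 8
(row=2, col=3): c = 0.6900 + 0.5900i → escape time 3
(row=3, col=0): c = -0.3200 + 0.1350i → escape time 8
(row=3, col=1): c = 0.0167 + 0.1350i → escape time 8
(row=3, col=2): c = 0.3533 + 0.1350i → escape time 8
(row=3, col=3): c = 0.6900 + 0.1350i → escape time 3
(row=4, col=0): c = -0.3200 + -0.3200i → escape time 8
(row=4, col=1): c = 0.0167 + -0.3200i → escape time 8
(row=4, col=2): c = 0.3533 + -0.3200i → escape time 8
(row=4, col=3): c = 0.6900 + -0.3200i → escape time 3

Answer: 2222
5532
8883
8883
8883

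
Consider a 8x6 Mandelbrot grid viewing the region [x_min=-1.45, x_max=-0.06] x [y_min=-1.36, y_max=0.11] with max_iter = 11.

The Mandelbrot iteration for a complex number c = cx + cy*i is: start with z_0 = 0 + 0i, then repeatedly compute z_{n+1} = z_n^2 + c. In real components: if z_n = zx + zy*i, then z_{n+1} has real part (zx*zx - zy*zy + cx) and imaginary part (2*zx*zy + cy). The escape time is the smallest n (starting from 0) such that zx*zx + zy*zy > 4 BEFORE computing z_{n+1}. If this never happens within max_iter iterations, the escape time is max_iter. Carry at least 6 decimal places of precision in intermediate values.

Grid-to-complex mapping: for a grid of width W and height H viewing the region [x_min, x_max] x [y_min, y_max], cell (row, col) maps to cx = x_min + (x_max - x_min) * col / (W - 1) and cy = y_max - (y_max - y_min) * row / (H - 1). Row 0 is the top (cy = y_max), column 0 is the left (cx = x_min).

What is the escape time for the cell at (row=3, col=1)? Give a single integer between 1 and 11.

z_0 = 0 + 0i, c = -1.2514 + -0.7720i
Iter 1: z = -1.2514 + -0.7720i, |z|^2 = 2.1621
Iter 2: z = -0.2813 + 1.1602i, |z|^2 = 1.4252
Iter 3: z = -2.5184 + -1.4248i, |z|^2 = 8.3722
Escaped at iteration 3

Answer: 3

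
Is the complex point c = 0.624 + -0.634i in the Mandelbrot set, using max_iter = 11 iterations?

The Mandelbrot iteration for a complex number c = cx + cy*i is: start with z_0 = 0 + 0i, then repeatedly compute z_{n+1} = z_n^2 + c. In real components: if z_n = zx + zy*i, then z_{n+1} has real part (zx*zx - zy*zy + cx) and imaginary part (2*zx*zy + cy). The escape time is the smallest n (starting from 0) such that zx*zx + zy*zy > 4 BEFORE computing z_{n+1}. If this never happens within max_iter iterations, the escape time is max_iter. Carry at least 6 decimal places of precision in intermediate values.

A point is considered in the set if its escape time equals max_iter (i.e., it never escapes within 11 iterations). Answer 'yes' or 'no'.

z_0 = 0 + 0i, c = 0.6240 + -0.6340i
Iter 1: z = 0.6240 + -0.6340i, |z|^2 = 0.7913
Iter 2: z = 0.6114 + -1.4252i, |z|^2 = 2.4051
Iter 3: z = -1.0335 + -2.3768i, |z|^2 = 6.7173
Escaped at iteration 3

Answer: no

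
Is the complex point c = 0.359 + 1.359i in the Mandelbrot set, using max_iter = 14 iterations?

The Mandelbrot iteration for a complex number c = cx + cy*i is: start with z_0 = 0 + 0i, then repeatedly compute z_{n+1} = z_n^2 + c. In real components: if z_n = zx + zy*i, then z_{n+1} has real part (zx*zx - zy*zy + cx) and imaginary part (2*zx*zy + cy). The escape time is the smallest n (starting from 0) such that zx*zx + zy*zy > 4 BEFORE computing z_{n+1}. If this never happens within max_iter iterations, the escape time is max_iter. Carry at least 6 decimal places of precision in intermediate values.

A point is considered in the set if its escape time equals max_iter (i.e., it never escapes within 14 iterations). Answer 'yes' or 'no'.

Answer: no

Derivation:
z_0 = 0 + 0i, c = 0.3590 + 1.3590i
Iter 1: z = 0.3590 + 1.3590i, |z|^2 = 1.9758
Iter 2: z = -1.3590 + 2.3348i, |z|^2 = 7.2980
Escaped at iteration 2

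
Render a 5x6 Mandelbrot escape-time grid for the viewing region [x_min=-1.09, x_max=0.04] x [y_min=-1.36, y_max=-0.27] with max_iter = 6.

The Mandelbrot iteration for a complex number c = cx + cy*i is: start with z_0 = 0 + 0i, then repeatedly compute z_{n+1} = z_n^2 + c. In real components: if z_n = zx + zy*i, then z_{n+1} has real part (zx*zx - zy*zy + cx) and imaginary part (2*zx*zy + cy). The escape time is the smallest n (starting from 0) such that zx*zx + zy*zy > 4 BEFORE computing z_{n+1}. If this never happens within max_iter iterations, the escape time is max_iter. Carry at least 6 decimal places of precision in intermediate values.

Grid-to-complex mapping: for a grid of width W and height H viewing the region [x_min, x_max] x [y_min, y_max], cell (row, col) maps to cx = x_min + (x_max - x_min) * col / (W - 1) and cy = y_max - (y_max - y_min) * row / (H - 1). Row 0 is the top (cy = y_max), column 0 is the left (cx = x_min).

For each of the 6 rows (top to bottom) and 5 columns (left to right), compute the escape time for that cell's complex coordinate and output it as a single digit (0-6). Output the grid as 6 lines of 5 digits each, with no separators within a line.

Answer: 66666
56666
34666
33466
33344
22222

Derivation:
(row=0, col=0): c = -1.0900 + -0.2700i → escape time 6
(row=0, col=1): c = -0.8075 + -0.2700i → escape time 6
(row=0, col=2): c = -0.5250 + -0.2700i → escape time 6
(row=0, col=3): c = -0.2425 + -0.2700i → escape time 6
(row=0, col=4): c = 0.0400 + -0.2700i → escape time 6
(row=1, col=0): c = -1.0900 + -0.4880i → escape time 5
(row=1, col=1): c = -0.8075 + -0.4880i → escape time 6
(row=1, col=2): c = -0.5250 + -0.4880i → escape time 6
(row=1, col=3): c = -0.2425 + -0.4880i → escape time 6
(row=1, col=4): c = 0.0400 + -0.4880i → escape time 6
(row=2, col=0): c = -1.0900 + -0.7060i → escape time 3
(row=2, col=1): c = -0.8075 + -0.7060i → escape time 4
(row=2, col=2): c = -0.5250 + -0.7060i → escape time 6
(row=2, col=3): c = -0.2425 + -0.7060i → escape time 6
(row=2, col=4): c = 0.0400 + -0.7060i → escape time 6
(row=3, col=0): c = -1.0900 + -0.9240i → escape time 3
(row=3, col=1): c = -0.8075 + -0.9240i → escape time 3
(row=3, col=2): c = -0.5250 + -0.9240i → escape time 4
(row=3, col=3): c = -0.2425 + -0.9240i → escape time 6
(row=3, col=4): c = 0.0400 + -0.9240i → escape time 6
(row=4, col=0): c = -1.0900 + -1.1420i → escape time 3
(row=4, col=1): c = -0.8075 + -1.1420i → escape time 3
(row=4, col=2): c = -0.5250 + -1.1420i → escape time 3
(row=4, col=3): c = -0.2425 + -1.1420i → escape time 4
(row=4, col=4): c = 0.0400 + -1.1420i → escape time 4
(row=5, col=0): c = -1.0900 + -1.3600i → escape time 2
(row=5, col=1): c = -0.8075 + -1.3600i → escape time 2
(row=5, col=2): c = -0.5250 + -1.3600i → escape time 2
(row=5, col=3): c = -0.2425 + -1.3600i → escape time 2
(row=5, col=4): c = 0.0400 + -1.3600i → escape time 2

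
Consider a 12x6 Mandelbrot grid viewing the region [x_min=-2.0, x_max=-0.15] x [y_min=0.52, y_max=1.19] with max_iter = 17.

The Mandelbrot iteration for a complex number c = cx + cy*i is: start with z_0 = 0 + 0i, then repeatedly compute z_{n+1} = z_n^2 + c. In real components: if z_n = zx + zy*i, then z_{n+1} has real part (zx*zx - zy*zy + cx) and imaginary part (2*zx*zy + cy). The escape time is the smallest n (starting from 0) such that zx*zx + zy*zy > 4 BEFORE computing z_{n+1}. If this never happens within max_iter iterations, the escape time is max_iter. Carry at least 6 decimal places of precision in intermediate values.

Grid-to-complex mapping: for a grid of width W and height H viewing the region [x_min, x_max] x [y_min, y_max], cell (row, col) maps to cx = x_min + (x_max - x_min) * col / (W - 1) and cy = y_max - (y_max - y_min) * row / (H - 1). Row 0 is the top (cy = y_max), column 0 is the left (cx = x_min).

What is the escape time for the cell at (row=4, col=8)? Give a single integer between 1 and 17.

z_0 = 0 + 0i, c = -0.6545 + 0.6540i
Iter 1: z = -0.6545 + 0.6540i, |z|^2 = 0.8561
Iter 2: z = -0.6538 + -0.2021i, |z|^2 = 0.4684
Iter 3: z = -0.2679 + 0.9183i, |z|^2 = 0.9151
Iter 4: z = -1.4261 + 0.1619i, |z|^2 = 2.0600
Iter 5: z = 1.3530 + 0.1921i, |z|^2 = 1.8676
Iter 6: z = 1.1392 + 1.1739i, |z|^2 = 2.6760
Iter 7: z = -0.7348 + 3.3288i, |z|^2 = 11.6206
Escaped at iteration 7

Answer: 7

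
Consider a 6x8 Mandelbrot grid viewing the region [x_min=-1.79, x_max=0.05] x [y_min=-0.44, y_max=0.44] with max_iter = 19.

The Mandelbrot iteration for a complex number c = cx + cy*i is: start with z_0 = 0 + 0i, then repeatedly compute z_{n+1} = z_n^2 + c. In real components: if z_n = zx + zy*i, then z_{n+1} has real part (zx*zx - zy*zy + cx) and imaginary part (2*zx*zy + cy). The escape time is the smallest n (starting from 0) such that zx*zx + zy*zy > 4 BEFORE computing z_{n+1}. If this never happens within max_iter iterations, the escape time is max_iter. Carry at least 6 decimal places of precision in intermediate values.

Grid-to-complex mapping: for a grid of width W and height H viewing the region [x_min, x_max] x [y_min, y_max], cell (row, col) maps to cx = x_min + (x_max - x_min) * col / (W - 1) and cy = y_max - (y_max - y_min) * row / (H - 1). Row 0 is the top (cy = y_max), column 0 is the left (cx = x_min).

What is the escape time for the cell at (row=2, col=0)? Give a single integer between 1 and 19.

Answer: 4

Derivation:
z_0 = 0 + 0i, c = -1.7900 + 0.1886i
Iter 1: z = -1.7900 + 0.1886i, |z|^2 = 3.2397
Iter 2: z = 1.3785 + -0.4865i, |z|^2 = 2.1371
Iter 3: z = -0.1263 + -1.1528i, |z|^2 = 1.3449
Iter 4: z = -3.1030 + 0.4798i, |z|^2 = 9.8586
Escaped at iteration 4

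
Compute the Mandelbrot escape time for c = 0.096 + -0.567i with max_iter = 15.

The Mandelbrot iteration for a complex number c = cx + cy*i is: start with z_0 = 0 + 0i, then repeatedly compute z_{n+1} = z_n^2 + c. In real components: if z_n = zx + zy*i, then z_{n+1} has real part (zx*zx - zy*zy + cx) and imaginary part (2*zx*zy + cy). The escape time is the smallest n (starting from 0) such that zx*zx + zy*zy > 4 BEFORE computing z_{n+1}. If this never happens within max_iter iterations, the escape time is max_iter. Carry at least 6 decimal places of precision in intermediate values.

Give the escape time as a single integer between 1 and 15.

Answer: 15

Derivation:
z_0 = 0 + 0i, c = 0.0960 + -0.5670i
Iter 1: z = 0.0960 + -0.5670i, |z|^2 = 0.3307
Iter 2: z = -0.2163 + -0.6759i, |z|^2 = 0.5036
Iter 3: z = -0.3140 + -0.2747i, |z|^2 = 0.1740
Iter 4: z = 0.1192 + -0.3945i, |z|^2 = 0.1698
Iter 5: z = -0.0454 + -0.6610i, |z|^2 = 0.4390
Iter 6: z = -0.3389 + -0.5069i, |z|^2 = 0.3718
Iter 7: z = -0.0461 + -0.2234i, |z|^2 = 0.0520
Iter 8: z = 0.0482 + -0.5464i, |z|^2 = 0.3009
Iter 9: z = -0.2002 + -0.6197i, |z|^2 = 0.4241
Iter 10: z = -0.2479 + -0.3189i, |z|^2 = 0.1631
Iter 11: z = 0.0558 + -0.4089i, |z|^2 = 0.1703
Iter 12: z = -0.0681 + -0.6126i, |z|^2 = 0.3800
Iter 13: z = -0.2747 + -0.4836i, |z|^2 = 0.3093
Iter 14: z = -0.0624 + -0.3013i, |z|^2 = 0.0947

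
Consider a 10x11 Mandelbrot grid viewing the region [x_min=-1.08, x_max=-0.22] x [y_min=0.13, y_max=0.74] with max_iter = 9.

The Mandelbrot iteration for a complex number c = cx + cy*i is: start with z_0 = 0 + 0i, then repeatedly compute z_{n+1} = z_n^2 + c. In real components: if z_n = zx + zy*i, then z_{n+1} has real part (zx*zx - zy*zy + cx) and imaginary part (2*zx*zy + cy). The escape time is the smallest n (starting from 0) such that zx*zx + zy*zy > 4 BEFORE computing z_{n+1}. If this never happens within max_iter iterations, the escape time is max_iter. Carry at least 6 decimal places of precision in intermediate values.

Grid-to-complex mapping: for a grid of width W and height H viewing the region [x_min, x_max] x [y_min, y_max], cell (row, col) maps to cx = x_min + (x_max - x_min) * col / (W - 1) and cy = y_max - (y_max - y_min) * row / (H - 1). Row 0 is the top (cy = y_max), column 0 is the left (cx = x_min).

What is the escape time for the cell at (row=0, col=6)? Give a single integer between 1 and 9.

z_0 = 0 + 0i, c = -0.5067 + 0.7400i
Iter 1: z = -0.5067 + 0.7400i, |z|^2 = 0.8043
Iter 2: z = -0.7976 + -0.0099i, |z|^2 = 0.6362
Iter 3: z = 0.1293 + 0.7557i, |z|^2 = 0.5879
Iter 4: z = -1.0611 + 0.9355i, |z|^2 = 2.0010
Iter 5: z = -0.2559 + -1.2452i, |z|^2 = 1.6161
Iter 6: z = -1.9918 + 1.3773i, |z|^2 = 5.8643
Escaped at iteration 6

Answer: 6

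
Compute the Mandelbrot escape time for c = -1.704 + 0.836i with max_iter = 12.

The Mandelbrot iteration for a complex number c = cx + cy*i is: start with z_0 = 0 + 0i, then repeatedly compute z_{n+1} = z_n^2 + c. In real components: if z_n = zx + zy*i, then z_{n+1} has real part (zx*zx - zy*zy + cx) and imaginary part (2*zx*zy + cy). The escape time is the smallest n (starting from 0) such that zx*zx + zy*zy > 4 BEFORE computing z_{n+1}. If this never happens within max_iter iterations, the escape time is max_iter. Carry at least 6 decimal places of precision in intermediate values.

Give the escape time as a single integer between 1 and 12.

Answer: 2

Derivation:
z_0 = 0 + 0i, c = -1.7040 + 0.8360i
Iter 1: z = -1.7040 + 0.8360i, |z|^2 = 3.6025
Iter 2: z = 0.5007 + -2.0131i, |z|^2 = 4.3032
Escaped at iteration 2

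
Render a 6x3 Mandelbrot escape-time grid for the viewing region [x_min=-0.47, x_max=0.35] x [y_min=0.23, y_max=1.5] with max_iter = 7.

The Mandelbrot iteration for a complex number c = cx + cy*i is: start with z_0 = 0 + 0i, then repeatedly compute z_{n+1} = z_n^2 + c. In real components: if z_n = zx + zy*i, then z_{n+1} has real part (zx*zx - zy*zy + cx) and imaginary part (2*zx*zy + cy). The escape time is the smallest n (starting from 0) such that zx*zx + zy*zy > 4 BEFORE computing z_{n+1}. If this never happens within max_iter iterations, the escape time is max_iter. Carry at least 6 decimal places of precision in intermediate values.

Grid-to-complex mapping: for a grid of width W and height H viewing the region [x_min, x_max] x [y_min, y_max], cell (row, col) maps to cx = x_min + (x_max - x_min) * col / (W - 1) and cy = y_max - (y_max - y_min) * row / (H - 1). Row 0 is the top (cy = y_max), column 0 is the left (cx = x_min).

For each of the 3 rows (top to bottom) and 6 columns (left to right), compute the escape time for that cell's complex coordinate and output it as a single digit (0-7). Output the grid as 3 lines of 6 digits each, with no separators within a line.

(row=0, col=0): c = -0.4700 + 1.5000i → escape time 2
(row=0, col=1): c = -0.3060 + 1.5000i → escape time 2
(row=0, col=2): c = -0.1420 + 1.5000i → escape time 2
(row=0, col=3): c = 0.0220 + 1.5000i → escape time 2
(row=0, col=4): c = 0.1860 + 1.5000i → escape time 2
(row=0, col=5): c = 0.3500 + 1.5000i → escape time 2
(row=1, col=0): c = -0.4700 + 0.8650i → escape time 5
(row=1, col=1): c = -0.3060 + 0.8650i → escape time 7
(row=1, col=2): c = -0.1420 + 0.8650i → escape time 7
(row=1, col=3): c = 0.0220 + 0.8650i → escape time 7
(row=1, col=4): c = 0.1860 + 0.8650i → escape time 5
(row=1, col=5): c = 0.3500 + 0.8650i → escape time 4
(row=2, col=0): c = -0.4700 + 0.2300i → escape time 7
(row=2, col=1): c = -0.3060 + 0.2300i → escape time 7
(row=2, col=2): c = -0.1420 + 0.2300i → escape time 7
(row=2, col=3): c = 0.0220 + 0.2300i → escape time 7
(row=2, col=4): c = 0.1860 + 0.2300i → escape time 7
(row=2, col=5): c = 0.3500 + 0.2300i → escape time 7

Answer: 222222
577754
777777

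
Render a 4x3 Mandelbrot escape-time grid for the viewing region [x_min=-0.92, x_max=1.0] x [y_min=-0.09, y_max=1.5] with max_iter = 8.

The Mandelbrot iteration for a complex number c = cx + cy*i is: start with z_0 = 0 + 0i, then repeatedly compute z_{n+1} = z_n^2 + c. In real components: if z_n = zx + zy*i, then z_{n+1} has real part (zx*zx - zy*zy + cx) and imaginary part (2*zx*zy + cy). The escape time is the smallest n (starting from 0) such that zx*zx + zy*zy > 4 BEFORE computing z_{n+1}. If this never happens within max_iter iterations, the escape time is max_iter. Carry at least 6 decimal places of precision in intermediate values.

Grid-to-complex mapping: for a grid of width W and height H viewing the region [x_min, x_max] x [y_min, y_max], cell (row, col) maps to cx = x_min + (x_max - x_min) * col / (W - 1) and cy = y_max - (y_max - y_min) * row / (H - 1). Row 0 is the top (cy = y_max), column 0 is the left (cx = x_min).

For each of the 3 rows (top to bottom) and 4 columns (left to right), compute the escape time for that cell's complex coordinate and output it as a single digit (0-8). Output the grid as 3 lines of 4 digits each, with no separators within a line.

Answer: 2222
4882
8882

Derivation:
(row=0, col=0): c = -0.9200 + 1.5000i → escape time 2
(row=0, col=1): c = -0.2800 + 1.5000i → escape time 2
(row=0, col=2): c = 0.3600 + 1.5000i → escape time 2
(row=0, col=3): c = 1.0000 + 1.5000i → escape time 2
(row=1, col=0): c = -0.9200 + 0.7050i → escape time 4
(row=1, col=1): c = -0.2800 + 0.7050i → escape time 8
(row=1, col=2): c = 0.3600 + 0.7050i → escape time 8
(row=1, col=3): c = 1.0000 + 0.7050i → escape time 2
(row=2, col=0): c = -0.9200 + -0.0900i → escape time 8
(row=2, col=1): c = -0.2800 + -0.0900i → escape time 8
(row=2, col=2): c = 0.3600 + -0.0900i → escape time 8
(row=2, col=3): c = 1.0000 + -0.0900i → escape time 2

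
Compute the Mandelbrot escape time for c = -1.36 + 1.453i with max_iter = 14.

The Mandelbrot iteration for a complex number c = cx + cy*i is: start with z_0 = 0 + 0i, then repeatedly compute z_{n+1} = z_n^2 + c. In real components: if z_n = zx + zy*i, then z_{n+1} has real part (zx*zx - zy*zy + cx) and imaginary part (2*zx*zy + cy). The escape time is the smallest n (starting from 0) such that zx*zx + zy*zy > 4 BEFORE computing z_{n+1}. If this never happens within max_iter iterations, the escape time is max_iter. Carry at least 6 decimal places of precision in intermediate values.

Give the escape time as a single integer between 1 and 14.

Answer: 2

Derivation:
z_0 = 0 + 0i, c = -1.3600 + 1.4530i
Iter 1: z = -1.3600 + 1.4530i, |z|^2 = 3.9608
Iter 2: z = -1.6216 + -2.4992i, |z|^2 = 8.8754
Escaped at iteration 2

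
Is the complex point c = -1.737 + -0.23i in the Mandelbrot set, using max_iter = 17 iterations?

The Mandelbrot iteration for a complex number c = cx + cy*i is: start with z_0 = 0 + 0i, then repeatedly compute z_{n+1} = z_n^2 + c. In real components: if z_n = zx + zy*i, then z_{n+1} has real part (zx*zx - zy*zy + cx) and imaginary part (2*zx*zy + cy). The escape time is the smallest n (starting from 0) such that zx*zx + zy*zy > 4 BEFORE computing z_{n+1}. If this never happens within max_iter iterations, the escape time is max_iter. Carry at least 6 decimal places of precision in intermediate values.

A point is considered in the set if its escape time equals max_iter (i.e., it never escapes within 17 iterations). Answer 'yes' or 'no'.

z_0 = 0 + 0i, c = -1.7370 + -0.2300i
Iter 1: z = -1.7370 + -0.2300i, |z|^2 = 3.0701
Iter 2: z = 1.2273 + 0.5690i, |z|^2 = 1.8300
Iter 3: z = -0.5546 + 1.1667i, |z|^2 = 1.6687
Iter 4: z = -2.7906 + -1.5241i, |z|^2 = 10.1101
Escaped at iteration 4

Answer: no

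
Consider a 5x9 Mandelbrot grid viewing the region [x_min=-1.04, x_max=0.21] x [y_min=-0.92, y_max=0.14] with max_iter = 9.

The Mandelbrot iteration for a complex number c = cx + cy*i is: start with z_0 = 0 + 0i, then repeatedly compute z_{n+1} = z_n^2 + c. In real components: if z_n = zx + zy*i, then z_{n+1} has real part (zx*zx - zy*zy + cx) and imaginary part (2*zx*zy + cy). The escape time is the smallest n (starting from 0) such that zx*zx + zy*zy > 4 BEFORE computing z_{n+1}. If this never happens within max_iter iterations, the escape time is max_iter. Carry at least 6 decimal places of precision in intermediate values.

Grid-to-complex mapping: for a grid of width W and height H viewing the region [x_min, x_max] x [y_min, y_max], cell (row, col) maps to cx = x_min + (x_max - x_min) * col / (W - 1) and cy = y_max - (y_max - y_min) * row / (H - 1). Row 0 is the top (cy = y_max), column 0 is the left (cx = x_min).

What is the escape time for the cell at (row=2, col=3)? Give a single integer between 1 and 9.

Answer: 9

Derivation:
z_0 = 0 + 0i, c = -0.1025 + -0.1250i
Iter 1: z = -0.1025 + -0.1250i, |z|^2 = 0.0261
Iter 2: z = -0.1076 + -0.0994i, |z|^2 = 0.0215
Iter 3: z = -0.1008 + -0.1036i, |z|^2 = 0.0209
Iter 4: z = -0.1031 + -0.1041i, |z|^2 = 0.0215
Iter 5: z = -0.1027 + -0.1035i, |z|^2 = 0.0213
Iter 6: z = -0.1027 + -0.1037i, |z|^2 = 0.0213
Iter 7: z = -0.1027 + -0.1037i, |z|^2 = 0.0213
Iter 8: z = -0.1027 + -0.1037i, |z|^2 = 0.0213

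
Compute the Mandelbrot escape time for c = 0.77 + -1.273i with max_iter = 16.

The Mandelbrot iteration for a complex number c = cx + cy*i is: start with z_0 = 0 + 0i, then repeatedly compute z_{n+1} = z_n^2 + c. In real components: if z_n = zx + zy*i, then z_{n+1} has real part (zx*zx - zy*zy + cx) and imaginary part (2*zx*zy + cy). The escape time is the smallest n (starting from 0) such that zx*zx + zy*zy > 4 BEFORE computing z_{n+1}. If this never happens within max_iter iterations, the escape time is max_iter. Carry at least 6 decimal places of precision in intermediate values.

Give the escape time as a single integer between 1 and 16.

Answer: 2

Derivation:
z_0 = 0 + 0i, c = 0.7700 + -1.2730i
Iter 1: z = 0.7700 + -1.2730i, |z|^2 = 2.2134
Iter 2: z = -0.2576 + -3.2334i, |z|^2 = 10.5214
Escaped at iteration 2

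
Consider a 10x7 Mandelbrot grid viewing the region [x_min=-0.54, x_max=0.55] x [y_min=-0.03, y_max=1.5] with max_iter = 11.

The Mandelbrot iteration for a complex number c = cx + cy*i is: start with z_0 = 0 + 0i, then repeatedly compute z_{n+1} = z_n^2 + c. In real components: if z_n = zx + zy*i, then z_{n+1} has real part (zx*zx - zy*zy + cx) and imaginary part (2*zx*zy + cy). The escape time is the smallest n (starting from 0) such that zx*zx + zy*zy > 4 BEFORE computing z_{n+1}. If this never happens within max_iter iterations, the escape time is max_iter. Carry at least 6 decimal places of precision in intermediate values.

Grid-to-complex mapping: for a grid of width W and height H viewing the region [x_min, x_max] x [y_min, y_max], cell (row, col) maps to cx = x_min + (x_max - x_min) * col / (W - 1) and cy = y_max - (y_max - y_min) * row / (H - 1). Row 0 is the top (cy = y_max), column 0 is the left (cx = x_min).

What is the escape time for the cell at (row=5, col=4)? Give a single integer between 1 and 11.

Answer: 11

Derivation:
z_0 = 0 + 0i, c = -0.0556 + 0.2250i
Iter 1: z = -0.0556 + 0.2250i, |z|^2 = 0.0537
Iter 2: z = -0.1031 + 0.2000i, |z|^2 = 0.0506
Iter 3: z = -0.0849 + 0.1838i, |z|^2 = 0.0410
Iter 4: z = -0.0821 + 0.1938i, |z|^2 = 0.0443
Iter 5: z = -0.0864 + 0.1932i, |z|^2 = 0.0448
Iter 6: z = -0.0854 + 0.1916i, |z|^2 = 0.0440
Iter 7: z = -0.0850 + 0.1923i, |z|^2 = 0.0442
Iter 8: z = -0.0853 + 0.1923i, |z|^2 = 0.0443
Iter 9: z = -0.0853 + 0.1922i, |z|^2 = 0.0442
Iter 10: z = -0.0852 + 0.1922i, |z|^2 = 0.0442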